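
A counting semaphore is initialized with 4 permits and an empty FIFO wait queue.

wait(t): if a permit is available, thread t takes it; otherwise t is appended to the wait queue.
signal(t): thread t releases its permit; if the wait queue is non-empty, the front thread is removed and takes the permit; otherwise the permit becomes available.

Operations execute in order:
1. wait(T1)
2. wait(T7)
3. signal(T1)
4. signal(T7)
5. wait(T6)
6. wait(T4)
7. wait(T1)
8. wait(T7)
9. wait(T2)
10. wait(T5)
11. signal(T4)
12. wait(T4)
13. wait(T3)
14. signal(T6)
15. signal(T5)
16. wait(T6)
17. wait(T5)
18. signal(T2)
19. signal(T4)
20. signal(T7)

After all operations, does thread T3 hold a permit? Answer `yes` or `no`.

Answer: yes

Derivation:
Step 1: wait(T1) -> count=3 queue=[] holders={T1}
Step 2: wait(T7) -> count=2 queue=[] holders={T1,T7}
Step 3: signal(T1) -> count=3 queue=[] holders={T7}
Step 4: signal(T7) -> count=4 queue=[] holders={none}
Step 5: wait(T6) -> count=3 queue=[] holders={T6}
Step 6: wait(T4) -> count=2 queue=[] holders={T4,T6}
Step 7: wait(T1) -> count=1 queue=[] holders={T1,T4,T6}
Step 8: wait(T7) -> count=0 queue=[] holders={T1,T4,T6,T7}
Step 9: wait(T2) -> count=0 queue=[T2] holders={T1,T4,T6,T7}
Step 10: wait(T5) -> count=0 queue=[T2,T5] holders={T1,T4,T6,T7}
Step 11: signal(T4) -> count=0 queue=[T5] holders={T1,T2,T6,T7}
Step 12: wait(T4) -> count=0 queue=[T5,T4] holders={T1,T2,T6,T7}
Step 13: wait(T3) -> count=0 queue=[T5,T4,T3] holders={T1,T2,T6,T7}
Step 14: signal(T6) -> count=0 queue=[T4,T3] holders={T1,T2,T5,T7}
Step 15: signal(T5) -> count=0 queue=[T3] holders={T1,T2,T4,T7}
Step 16: wait(T6) -> count=0 queue=[T3,T6] holders={T1,T2,T4,T7}
Step 17: wait(T5) -> count=0 queue=[T3,T6,T5] holders={T1,T2,T4,T7}
Step 18: signal(T2) -> count=0 queue=[T6,T5] holders={T1,T3,T4,T7}
Step 19: signal(T4) -> count=0 queue=[T5] holders={T1,T3,T6,T7}
Step 20: signal(T7) -> count=0 queue=[] holders={T1,T3,T5,T6}
Final holders: {T1,T3,T5,T6} -> T3 in holders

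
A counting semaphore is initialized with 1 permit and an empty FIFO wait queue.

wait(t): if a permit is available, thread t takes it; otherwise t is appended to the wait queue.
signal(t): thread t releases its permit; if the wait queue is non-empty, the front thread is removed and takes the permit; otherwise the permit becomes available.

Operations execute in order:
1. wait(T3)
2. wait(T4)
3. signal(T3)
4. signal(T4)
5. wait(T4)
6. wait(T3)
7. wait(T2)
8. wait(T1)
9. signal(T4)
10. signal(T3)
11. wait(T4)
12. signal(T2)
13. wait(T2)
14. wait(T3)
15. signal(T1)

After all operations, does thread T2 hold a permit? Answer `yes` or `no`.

Answer: no

Derivation:
Step 1: wait(T3) -> count=0 queue=[] holders={T3}
Step 2: wait(T4) -> count=0 queue=[T4] holders={T3}
Step 3: signal(T3) -> count=0 queue=[] holders={T4}
Step 4: signal(T4) -> count=1 queue=[] holders={none}
Step 5: wait(T4) -> count=0 queue=[] holders={T4}
Step 6: wait(T3) -> count=0 queue=[T3] holders={T4}
Step 7: wait(T2) -> count=0 queue=[T3,T2] holders={T4}
Step 8: wait(T1) -> count=0 queue=[T3,T2,T1] holders={T4}
Step 9: signal(T4) -> count=0 queue=[T2,T1] holders={T3}
Step 10: signal(T3) -> count=0 queue=[T1] holders={T2}
Step 11: wait(T4) -> count=0 queue=[T1,T4] holders={T2}
Step 12: signal(T2) -> count=0 queue=[T4] holders={T1}
Step 13: wait(T2) -> count=0 queue=[T4,T2] holders={T1}
Step 14: wait(T3) -> count=0 queue=[T4,T2,T3] holders={T1}
Step 15: signal(T1) -> count=0 queue=[T2,T3] holders={T4}
Final holders: {T4} -> T2 not in holders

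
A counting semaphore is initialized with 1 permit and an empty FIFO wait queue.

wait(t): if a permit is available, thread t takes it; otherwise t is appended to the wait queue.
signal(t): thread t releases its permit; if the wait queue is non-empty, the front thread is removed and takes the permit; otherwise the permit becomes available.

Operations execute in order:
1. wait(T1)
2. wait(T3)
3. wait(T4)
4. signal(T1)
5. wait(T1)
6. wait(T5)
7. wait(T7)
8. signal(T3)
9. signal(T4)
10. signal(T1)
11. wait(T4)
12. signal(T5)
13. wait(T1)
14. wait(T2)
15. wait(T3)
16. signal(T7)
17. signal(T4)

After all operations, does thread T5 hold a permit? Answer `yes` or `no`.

Step 1: wait(T1) -> count=0 queue=[] holders={T1}
Step 2: wait(T3) -> count=0 queue=[T3] holders={T1}
Step 3: wait(T4) -> count=0 queue=[T3,T4] holders={T1}
Step 4: signal(T1) -> count=0 queue=[T4] holders={T3}
Step 5: wait(T1) -> count=0 queue=[T4,T1] holders={T3}
Step 6: wait(T5) -> count=0 queue=[T4,T1,T5] holders={T3}
Step 7: wait(T7) -> count=0 queue=[T4,T1,T5,T7] holders={T3}
Step 8: signal(T3) -> count=0 queue=[T1,T5,T7] holders={T4}
Step 9: signal(T4) -> count=0 queue=[T5,T7] holders={T1}
Step 10: signal(T1) -> count=0 queue=[T7] holders={T5}
Step 11: wait(T4) -> count=0 queue=[T7,T4] holders={T5}
Step 12: signal(T5) -> count=0 queue=[T4] holders={T7}
Step 13: wait(T1) -> count=0 queue=[T4,T1] holders={T7}
Step 14: wait(T2) -> count=0 queue=[T4,T1,T2] holders={T7}
Step 15: wait(T3) -> count=0 queue=[T4,T1,T2,T3] holders={T7}
Step 16: signal(T7) -> count=0 queue=[T1,T2,T3] holders={T4}
Step 17: signal(T4) -> count=0 queue=[T2,T3] holders={T1}
Final holders: {T1} -> T5 not in holders

Answer: no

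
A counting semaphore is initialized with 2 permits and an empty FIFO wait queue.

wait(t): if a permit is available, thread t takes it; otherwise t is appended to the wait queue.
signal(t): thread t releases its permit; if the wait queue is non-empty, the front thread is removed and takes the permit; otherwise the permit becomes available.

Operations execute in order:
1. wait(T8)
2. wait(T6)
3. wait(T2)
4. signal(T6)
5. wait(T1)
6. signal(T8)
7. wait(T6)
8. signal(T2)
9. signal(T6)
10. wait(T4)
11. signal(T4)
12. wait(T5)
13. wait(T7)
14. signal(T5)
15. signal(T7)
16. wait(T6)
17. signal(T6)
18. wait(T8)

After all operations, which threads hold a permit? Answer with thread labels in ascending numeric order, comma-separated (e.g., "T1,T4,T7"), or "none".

Answer: T1,T8

Derivation:
Step 1: wait(T8) -> count=1 queue=[] holders={T8}
Step 2: wait(T6) -> count=0 queue=[] holders={T6,T8}
Step 3: wait(T2) -> count=0 queue=[T2] holders={T6,T8}
Step 4: signal(T6) -> count=0 queue=[] holders={T2,T8}
Step 5: wait(T1) -> count=0 queue=[T1] holders={T2,T8}
Step 6: signal(T8) -> count=0 queue=[] holders={T1,T2}
Step 7: wait(T6) -> count=0 queue=[T6] holders={T1,T2}
Step 8: signal(T2) -> count=0 queue=[] holders={T1,T6}
Step 9: signal(T6) -> count=1 queue=[] holders={T1}
Step 10: wait(T4) -> count=0 queue=[] holders={T1,T4}
Step 11: signal(T4) -> count=1 queue=[] holders={T1}
Step 12: wait(T5) -> count=0 queue=[] holders={T1,T5}
Step 13: wait(T7) -> count=0 queue=[T7] holders={T1,T5}
Step 14: signal(T5) -> count=0 queue=[] holders={T1,T7}
Step 15: signal(T7) -> count=1 queue=[] holders={T1}
Step 16: wait(T6) -> count=0 queue=[] holders={T1,T6}
Step 17: signal(T6) -> count=1 queue=[] holders={T1}
Step 18: wait(T8) -> count=0 queue=[] holders={T1,T8}
Final holders: T1,T8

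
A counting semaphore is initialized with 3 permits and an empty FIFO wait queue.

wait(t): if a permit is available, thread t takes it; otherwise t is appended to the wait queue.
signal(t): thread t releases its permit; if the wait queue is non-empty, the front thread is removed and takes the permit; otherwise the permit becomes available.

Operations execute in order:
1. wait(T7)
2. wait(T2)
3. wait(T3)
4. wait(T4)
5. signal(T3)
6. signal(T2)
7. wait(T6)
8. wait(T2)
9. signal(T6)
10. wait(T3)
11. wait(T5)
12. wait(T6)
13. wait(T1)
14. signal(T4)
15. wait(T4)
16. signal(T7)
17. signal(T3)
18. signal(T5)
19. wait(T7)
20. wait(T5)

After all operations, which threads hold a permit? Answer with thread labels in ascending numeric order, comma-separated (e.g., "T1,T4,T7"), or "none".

Answer: T1,T2,T6

Derivation:
Step 1: wait(T7) -> count=2 queue=[] holders={T7}
Step 2: wait(T2) -> count=1 queue=[] holders={T2,T7}
Step 3: wait(T3) -> count=0 queue=[] holders={T2,T3,T7}
Step 4: wait(T4) -> count=0 queue=[T4] holders={T2,T3,T7}
Step 5: signal(T3) -> count=0 queue=[] holders={T2,T4,T7}
Step 6: signal(T2) -> count=1 queue=[] holders={T4,T7}
Step 7: wait(T6) -> count=0 queue=[] holders={T4,T6,T7}
Step 8: wait(T2) -> count=0 queue=[T2] holders={T4,T6,T7}
Step 9: signal(T6) -> count=0 queue=[] holders={T2,T4,T7}
Step 10: wait(T3) -> count=0 queue=[T3] holders={T2,T4,T7}
Step 11: wait(T5) -> count=0 queue=[T3,T5] holders={T2,T4,T7}
Step 12: wait(T6) -> count=0 queue=[T3,T5,T6] holders={T2,T4,T7}
Step 13: wait(T1) -> count=0 queue=[T3,T5,T6,T1] holders={T2,T4,T7}
Step 14: signal(T4) -> count=0 queue=[T5,T6,T1] holders={T2,T3,T7}
Step 15: wait(T4) -> count=0 queue=[T5,T6,T1,T4] holders={T2,T3,T7}
Step 16: signal(T7) -> count=0 queue=[T6,T1,T4] holders={T2,T3,T5}
Step 17: signal(T3) -> count=0 queue=[T1,T4] holders={T2,T5,T6}
Step 18: signal(T5) -> count=0 queue=[T4] holders={T1,T2,T6}
Step 19: wait(T7) -> count=0 queue=[T4,T7] holders={T1,T2,T6}
Step 20: wait(T5) -> count=0 queue=[T4,T7,T5] holders={T1,T2,T6}
Final holders: T1,T2,T6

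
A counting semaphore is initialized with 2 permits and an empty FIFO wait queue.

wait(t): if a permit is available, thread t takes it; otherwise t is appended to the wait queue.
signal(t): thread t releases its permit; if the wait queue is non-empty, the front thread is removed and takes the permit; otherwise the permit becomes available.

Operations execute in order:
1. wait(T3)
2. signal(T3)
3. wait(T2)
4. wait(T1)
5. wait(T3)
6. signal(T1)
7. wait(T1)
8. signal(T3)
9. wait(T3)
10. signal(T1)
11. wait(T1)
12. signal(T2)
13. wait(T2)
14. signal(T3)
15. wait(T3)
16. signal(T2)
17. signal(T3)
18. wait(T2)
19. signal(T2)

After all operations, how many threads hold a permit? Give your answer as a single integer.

Step 1: wait(T3) -> count=1 queue=[] holders={T3}
Step 2: signal(T3) -> count=2 queue=[] holders={none}
Step 3: wait(T2) -> count=1 queue=[] holders={T2}
Step 4: wait(T1) -> count=0 queue=[] holders={T1,T2}
Step 5: wait(T3) -> count=0 queue=[T3] holders={T1,T2}
Step 6: signal(T1) -> count=0 queue=[] holders={T2,T3}
Step 7: wait(T1) -> count=0 queue=[T1] holders={T2,T3}
Step 8: signal(T3) -> count=0 queue=[] holders={T1,T2}
Step 9: wait(T3) -> count=0 queue=[T3] holders={T1,T2}
Step 10: signal(T1) -> count=0 queue=[] holders={T2,T3}
Step 11: wait(T1) -> count=0 queue=[T1] holders={T2,T3}
Step 12: signal(T2) -> count=0 queue=[] holders={T1,T3}
Step 13: wait(T2) -> count=0 queue=[T2] holders={T1,T3}
Step 14: signal(T3) -> count=0 queue=[] holders={T1,T2}
Step 15: wait(T3) -> count=0 queue=[T3] holders={T1,T2}
Step 16: signal(T2) -> count=0 queue=[] holders={T1,T3}
Step 17: signal(T3) -> count=1 queue=[] holders={T1}
Step 18: wait(T2) -> count=0 queue=[] holders={T1,T2}
Step 19: signal(T2) -> count=1 queue=[] holders={T1}
Final holders: {T1} -> 1 thread(s)

Answer: 1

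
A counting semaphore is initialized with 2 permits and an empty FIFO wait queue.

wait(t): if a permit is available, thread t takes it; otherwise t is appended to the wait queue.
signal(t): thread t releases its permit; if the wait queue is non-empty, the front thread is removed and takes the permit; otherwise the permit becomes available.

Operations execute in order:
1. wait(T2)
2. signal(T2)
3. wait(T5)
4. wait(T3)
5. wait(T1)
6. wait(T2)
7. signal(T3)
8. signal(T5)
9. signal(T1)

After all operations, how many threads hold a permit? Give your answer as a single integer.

Step 1: wait(T2) -> count=1 queue=[] holders={T2}
Step 2: signal(T2) -> count=2 queue=[] holders={none}
Step 3: wait(T5) -> count=1 queue=[] holders={T5}
Step 4: wait(T3) -> count=0 queue=[] holders={T3,T5}
Step 5: wait(T1) -> count=0 queue=[T1] holders={T3,T5}
Step 6: wait(T2) -> count=0 queue=[T1,T2] holders={T3,T5}
Step 7: signal(T3) -> count=0 queue=[T2] holders={T1,T5}
Step 8: signal(T5) -> count=0 queue=[] holders={T1,T2}
Step 9: signal(T1) -> count=1 queue=[] holders={T2}
Final holders: {T2} -> 1 thread(s)

Answer: 1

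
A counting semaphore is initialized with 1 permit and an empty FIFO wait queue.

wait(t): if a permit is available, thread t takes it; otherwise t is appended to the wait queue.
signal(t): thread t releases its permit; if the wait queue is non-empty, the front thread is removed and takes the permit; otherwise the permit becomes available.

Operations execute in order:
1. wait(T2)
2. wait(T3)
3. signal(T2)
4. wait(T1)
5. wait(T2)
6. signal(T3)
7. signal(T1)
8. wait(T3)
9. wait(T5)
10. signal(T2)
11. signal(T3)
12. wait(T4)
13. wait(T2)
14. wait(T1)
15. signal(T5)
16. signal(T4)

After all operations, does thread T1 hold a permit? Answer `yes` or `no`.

Answer: no

Derivation:
Step 1: wait(T2) -> count=0 queue=[] holders={T2}
Step 2: wait(T3) -> count=0 queue=[T3] holders={T2}
Step 3: signal(T2) -> count=0 queue=[] holders={T3}
Step 4: wait(T1) -> count=0 queue=[T1] holders={T3}
Step 5: wait(T2) -> count=0 queue=[T1,T2] holders={T3}
Step 6: signal(T3) -> count=0 queue=[T2] holders={T1}
Step 7: signal(T1) -> count=0 queue=[] holders={T2}
Step 8: wait(T3) -> count=0 queue=[T3] holders={T2}
Step 9: wait(T5) -> count=0 queue=[T3,T5] holders={T2}
Step 10: signal(T2) -> count=0 queue=[T5] holders={T3}
Step 11: signal(T3) -> count=0 queue=[] holders={T5}
Step 12: wait(T4) -> count=0 queue=[T4] holders={T5}
Step 13: wait(T2) -> count=0 queue=[T4,T2] holders={T5}
Step 14: wait(T1) -> count=0 queue=[T4,T2,T1] holders={T5}
Step 15: signal(T5) -> count=0 queue=[T2,T1] holders={T4}
Step 16: signal(T4) -> count=0 queue=[T1] holders={T2}
Final holders: {T2} -> T1 not in holders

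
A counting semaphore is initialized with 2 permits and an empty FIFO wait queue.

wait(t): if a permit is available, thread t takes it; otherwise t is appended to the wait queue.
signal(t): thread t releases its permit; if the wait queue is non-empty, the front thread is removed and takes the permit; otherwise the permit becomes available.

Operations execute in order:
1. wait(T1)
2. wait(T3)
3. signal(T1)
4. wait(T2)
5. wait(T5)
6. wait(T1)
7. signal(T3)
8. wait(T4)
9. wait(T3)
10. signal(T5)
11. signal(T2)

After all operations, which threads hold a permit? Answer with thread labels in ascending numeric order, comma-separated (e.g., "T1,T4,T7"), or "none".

Answer: T1,T4

Derivation:
Step 1: wait(T1) -> count=1 queue=[] holders={T1}
Step 2: wait(T3) -> count=0 queue=[] holders={T1,T3}
Step 3: signal(T1) -> count=1 queue=[] holders={T3}
Step 4: wait(T2) -> count=0 queue=[] holders={T2,T3}
Step 5: wait(T5) -> count=0 queue=[T5] holders={T2,T3}
Step 6: wait(T1) -> count=0 queue=[T5,T1] holders={T2,T3}
Step 7: signal(T3) -> count=0 queue=[T1] holders={T2,T5}
Step 8: wait(T4) -> count=0 queue=[T1,T4] holders={T2,T5}
Step 9: wait(T3) -> count=0 queue=[T1,T4,T3] holders={T2,T5}
Step 10: signal(T5) -> count=0 queue=[T4,T3] holders={T1,T2}
Step 11: signal(T2) -> count=0 queue=[T3] holders={T1,T4}
Final holders: T1,T4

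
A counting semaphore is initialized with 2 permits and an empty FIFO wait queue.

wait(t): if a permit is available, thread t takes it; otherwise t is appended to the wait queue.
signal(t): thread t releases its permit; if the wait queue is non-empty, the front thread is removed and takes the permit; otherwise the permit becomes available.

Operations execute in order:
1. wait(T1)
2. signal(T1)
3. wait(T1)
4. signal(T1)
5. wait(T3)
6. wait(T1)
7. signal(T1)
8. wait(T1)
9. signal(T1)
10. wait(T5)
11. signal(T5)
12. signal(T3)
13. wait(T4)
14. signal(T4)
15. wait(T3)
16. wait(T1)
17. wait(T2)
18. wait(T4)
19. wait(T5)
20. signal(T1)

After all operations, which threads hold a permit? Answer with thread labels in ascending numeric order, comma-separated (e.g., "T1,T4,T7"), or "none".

Answer: T2,T3

Derivation:
Step 1: wait(T1) -> count=1 queue=[] holders={T1}
Step 2: signal(T1) -> count=2 queue=[] holders={none}
Step 3: wait(T1) -> count=1 queue=[] holders={T1}
Step 4: signal(T1) -> count=2 queue=[] holders={none}
Step 5: wait(T3) -> count=1 queue=[] holders={T3}
Step 6: wait(T1) -> count=0 queue=[] holders={T1,T3}
Step 7: signal(T1) -> count=1 queue=[] holders={T3}
Step 8: wait(T1) -> count=0 queue=[] holders={T1,T3}
Step 9: signal(T1) -> count=1 queue=[] holders={T3}
Step 10: wait(T5) -> count=0 queue=[] holders={T3,T5}
Step 11: signal(T5) -> count=1 queue=[] holders={T3}
Step 12: signal(T3) -> count=2 queue=[] holders={none}
Step 13: wait(T4) -> count=1 queue=[] holders={T4}
Step 14: signal(T4) -> count=2 queue=[] holders={none}
Step 15: wait(T3) -> count=1 queue=[] holders={T3}
Step 16: wait(T1) -> count=0 queue=[] holders={T1,T3}
Step 17: wait(T2) -> count=0 queue=[T2] holders={T1,T3}
Step 18: wait(T4) -> count=0 queue=[T2,T4] holders={T1,T3}
Step 19: wait(T5) -> count=0 queue=[T2,T4,T5] holders={T1,T3}
Step 20: signal(T1) -> count=0 queue=[T4,T5] holders={T2,T3}
Final holders: T2,T3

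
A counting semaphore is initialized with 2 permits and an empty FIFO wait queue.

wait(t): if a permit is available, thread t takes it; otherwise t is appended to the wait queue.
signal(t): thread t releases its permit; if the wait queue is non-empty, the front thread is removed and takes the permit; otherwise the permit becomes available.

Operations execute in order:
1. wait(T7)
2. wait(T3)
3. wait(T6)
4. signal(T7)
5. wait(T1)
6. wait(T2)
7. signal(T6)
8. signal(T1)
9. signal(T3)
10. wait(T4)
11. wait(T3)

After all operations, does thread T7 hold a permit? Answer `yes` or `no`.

Answer: no

Derivation:
Step 1: wait(T7) -> count=1 queue=[] holders={T7}
Step 2: wait(T3) -> count=0 queue=[] holders={T3,T7}
Step 3: wait(T6) -> count=0 queue=[T6] holders={T3,T7}
Step 4: signal(T7) -> count=0 queue=[] holders={T3,T6}
Step 5: wait(T1) -> count=0 queue=[T1] holders={T3,T6}
Step 6: wait(T2) -> count=0 queue=[T1,T2] holders={T3,T6}
Step 7: signal(T6) -> count=0 queue=[T2] holders={T1,T3}
Step 8: signal(T1) -> count=0 queue=[] holders={T2,T3}
Step 9: signal(T3) -> count=1 queue=[] holders={T2}
Step 10: wait(T4) -> count=0 queue=[] holders={T2,T4}
Step 11: wait(T3) -> count=0 queue=[T3] holders={T2,T4}
Final holders: {T2,T4} -> T7 not in holders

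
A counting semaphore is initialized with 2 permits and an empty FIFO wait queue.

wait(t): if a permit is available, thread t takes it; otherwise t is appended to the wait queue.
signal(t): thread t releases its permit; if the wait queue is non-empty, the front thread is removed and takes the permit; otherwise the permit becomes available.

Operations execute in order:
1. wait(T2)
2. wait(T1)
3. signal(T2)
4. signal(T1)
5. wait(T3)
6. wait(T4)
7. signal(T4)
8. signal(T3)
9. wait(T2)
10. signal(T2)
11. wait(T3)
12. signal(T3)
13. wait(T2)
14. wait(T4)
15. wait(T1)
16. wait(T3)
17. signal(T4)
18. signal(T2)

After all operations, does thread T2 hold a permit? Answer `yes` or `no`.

Answer: no

Derivation:
Step 1: wait(T2) -> count=1 queue=[] holders={T2}
Step 2: wait(T1) -> count=0 queue=[] holders={T1,T2}
Step 3: signal(T2) -> count=1 queue=[] holders={T1}
Step 4: signal(T1) -> count=2 queue=[] holders={none}
Step 5: wait(T3) -> count=1 queue=[] holders={T3}
Step 6: wait(T4) -> count=0 queue=[] holders={T3,T4}
Step 7: signal(T4) -> count=1 queue=[] holders={T3}
Step 8: signal(T3) -> count=2 queue=[] holders={none}
Step 9: wait(T2) -> count=1 queue=[] holders={T2}
Step 10: signal(T2) -> count=2 queue=[] holders={none}
Step 11: wait(T3) -> count=1 queue=[] holders={T3}
Step 12: signal(T3) -> count=2 queue=[] holders={none}
Step 13: wait(T2) -> count=1 queue=[] holders={T2}
Step 14: wait(T4) -> count=0 queue=[] holders={T2,T4}
Step 15: wait(T1) -> count=0 queue=[T1] holders={T2,T4}
Step 16: wait(T3) -> count=0 queue=[T1,T3] holders={T2,T4}
Step 17: signal(T4) -> count=0 queue=[T3] holders={T1,T2}
Step 18: signal(T2) -> count=0 queue=[] holders={T1,T3}
Final holders: {T1,T3} -> T2 not in holders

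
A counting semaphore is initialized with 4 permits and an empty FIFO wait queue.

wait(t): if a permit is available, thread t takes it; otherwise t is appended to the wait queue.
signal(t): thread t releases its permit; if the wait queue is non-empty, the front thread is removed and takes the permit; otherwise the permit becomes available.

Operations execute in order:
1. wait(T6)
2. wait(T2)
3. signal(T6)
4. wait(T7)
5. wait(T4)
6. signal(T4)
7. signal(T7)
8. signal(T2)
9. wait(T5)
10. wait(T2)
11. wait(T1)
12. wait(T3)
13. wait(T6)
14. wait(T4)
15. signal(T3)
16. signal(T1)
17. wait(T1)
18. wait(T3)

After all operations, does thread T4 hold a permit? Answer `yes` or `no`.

Step 1: wait(T6) -> count=3 queue=[] holders={T6}
Step 2: wait(T2) -> count=2 queue=[] holders={T2,T6}
Step 3: signal(T6) -> count=3 queue=[] holders={T2}
Step 4: wait(T7) -> count=2 queue=[] holders={T2,T7}
Step 5: wait(T4) -> count=1 queue=[] holders={T2,T4,T7}
Step 6: signal(T4) -> count=2 queue=[] holders={T2,T7}
Step 7: signal(T7) -> count=3 queue=[] holders={T2}
Step 8: signal(T2) -> count=4 queue=[] holders={none}
Step 9: wait(T5) -> count=3 queue=[] holders={T5}
Step 10: wait(T2) -> count=2 queue=[] holders={T2,T5}
Step 11: wait(T1) -> count=1 queue=[] holders={T1,T2,T5}
Step 12: wait(T3) -> count=0 queue=[] holders={T1,T2,T3,T5}
Step 13: wait(T6) -> count=0 queue=[T6] holders={T1,T2,T3,T5}
Step 14: wait(T4) -> count=0 queue=[T6,T4] holders={T1,T2,T3,T5}
Step 15: signal(T3) -> count=0 queue=[T4] holders={T1,T2,T5,T6}
Step 16: signal(T1) -> count=0 queue=[] holders={T2,T4,T5,T6}
Step 17: wait(T1) -> count=0 queue=[T1] holders={T2,T4,T5,T6}
Step 18: wait(T3) -> count=0 queue=[T1,T3] holders={T2,T4,T5,T6}
Final holders: {T2,T4,T5,T6} -> T4 in holders

Answer: yes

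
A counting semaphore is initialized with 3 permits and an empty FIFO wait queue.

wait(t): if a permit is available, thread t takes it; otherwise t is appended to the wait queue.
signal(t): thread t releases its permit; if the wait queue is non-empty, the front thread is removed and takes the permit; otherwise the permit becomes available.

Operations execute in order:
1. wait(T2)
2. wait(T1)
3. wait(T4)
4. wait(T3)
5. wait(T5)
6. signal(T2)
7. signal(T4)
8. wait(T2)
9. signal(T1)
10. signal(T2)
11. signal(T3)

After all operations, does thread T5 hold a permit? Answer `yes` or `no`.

Step 1: wait(T2) -> count=2 queue=[] holders={T2}
Step 2: wait(T1) -> count=1 queue=[] holders={T1,T2}
Step 3: wait(T4) -> count=0 queue=[] holders={T1,T2,T4}
Step 4: wait(T3) -> count=0 queue=[T3] holders={T1,T2,T4}
Step 5: wait(T5) -> count=0 queue=[T3,T5] holders={T1,T2,T4}
Step 6: signal(T2) -> count=0 queue=[T5] holders={T1,T3,T4}
Step 7: signal(T4) -> count=0 queue=[] holders={T1,T3,T5}
Step 8: wait(T2) -> count=0 queue=[T2] holders={T1,T3,T5}
Step 9: signal(T1) -> count=0 queue=[] holders={T2,T3,T5}
Step 10: signal(T2) -> count=1 queue=[] holders={T3,T5}
Step 11: signal(T3) -> count=2 queue=[] holders={T5}
Final holders: {T5} -> T5 in holders

Answer: yes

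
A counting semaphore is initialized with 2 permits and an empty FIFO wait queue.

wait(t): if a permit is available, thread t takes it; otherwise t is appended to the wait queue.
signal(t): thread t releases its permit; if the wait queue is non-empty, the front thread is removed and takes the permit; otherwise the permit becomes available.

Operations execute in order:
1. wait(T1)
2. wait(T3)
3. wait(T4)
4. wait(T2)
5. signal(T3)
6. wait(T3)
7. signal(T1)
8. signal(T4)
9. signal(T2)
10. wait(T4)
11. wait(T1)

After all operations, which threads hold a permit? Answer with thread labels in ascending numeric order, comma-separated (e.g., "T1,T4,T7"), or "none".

Step 1: wait(T1) -> count=1 queue=[] holders={T1}
Step 2: wait(T3) -> count=0 queue=[] holders={T1,T3}
Step 3: wait(T4) -> count=0 queue=[T4] holders={T1,T3}
Step 4: wait(T2) -> count=0 queue=[T4,T2] holders={T1,T3}
Step 5: signal(T3) -> count=0 queue=[T2] holders={T1,T4}
Step 6: wait(T3) -> count=0 queue=[T2,T3] holders={T1,T4}
Step 7: signal(T1) -> count=0 queue=[T3] holders={T2,T4}
Step 8: signal(T4) -> count=0 queue=[] holders={T2,T3}
Step 9: signal(T2) -> count=1 queue=[] holders={T3}
Step 10: wait(T4) -> count=0 queue=[] holders={T3,T4}
Step 11: wait(T1) -> count=0 queue=[T1] holders={T3,T4}
Final holders: T3,T4

Answer: T3,T4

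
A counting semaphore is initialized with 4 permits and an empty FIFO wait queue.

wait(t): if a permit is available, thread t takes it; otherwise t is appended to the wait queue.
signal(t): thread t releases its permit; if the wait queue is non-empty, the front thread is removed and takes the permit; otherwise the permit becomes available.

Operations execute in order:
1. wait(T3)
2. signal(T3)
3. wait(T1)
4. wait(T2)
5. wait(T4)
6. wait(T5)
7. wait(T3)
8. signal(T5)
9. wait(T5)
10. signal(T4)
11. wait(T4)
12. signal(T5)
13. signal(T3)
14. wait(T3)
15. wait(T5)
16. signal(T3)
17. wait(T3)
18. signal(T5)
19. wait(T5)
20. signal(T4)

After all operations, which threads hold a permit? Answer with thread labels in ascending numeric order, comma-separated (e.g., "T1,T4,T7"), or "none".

Answer: T1,T2,T3,T5

Derivation:
Step 1: wait(T3) -> count=3 queue=[] holders={T3}
Step 2: signal(T3) -> count=4 queue=[] holders={none}
Step 3: wait(T1) -> count=3 queue=[] holders={T1}
Step 4: wait(T2) -> count=2 queue=[] holders={T1,T2}
Step 5: wait(T4) -> count=1 queue=[] holders={T1,T2,T4}
Step 6: wait(T5) -> count=0 queue=[] holders={T1,T2,T4,T5}
Step 7: wait(T3) -> count=0 queue=[T3] holders={T1,T2,T4,T5}
Step 8: signal(T5) -> count=0 queue=[] holders={T1,T2,T3,T4}
Step 9: wait(T5) -> count=0 queue=[T5] holders={T1,T2,T3,T4}
Step 10: signal(T4) -> count=0 queue=[] holders={T1,T2,T3,T5}
Step 11: wait(T4) -> count=0 queue=[T4] holders={T1,T2,T3,T5}
Step 12: signal(T5) -> count=0 queue=[] holders={T1,T2,T3,T4}
Step 13: signal(T3) -> count=1 queue=[] holders={T1,T2,T4}
Step 14: wait(T3) -> count=0 queue=[] holders={T1,T2,T3,T4}
Step 15: wait(T5) -> count=0 queue=[T5] holders={T1,T2,T3,T4}
Step 16: signal(T3) -> count=0 queue=[] holders={T1,T2,T4,T5}
Step 17: wait(T3) -> count=0 queue=[T3] holders={T1,T2,T4,T5}
Step 18: signal(T5) -> count=0 queue=[] holders={T1,T2,T3,T4}
Step 19: wait(T5) -> count=0 queue=[T5] holders={T1,T2,T3,T4}
Step 20: signal(T4) -> count=0 queue=[] holders={T1,T2,T3,T5}
Final holders: T1,T2,T3,T5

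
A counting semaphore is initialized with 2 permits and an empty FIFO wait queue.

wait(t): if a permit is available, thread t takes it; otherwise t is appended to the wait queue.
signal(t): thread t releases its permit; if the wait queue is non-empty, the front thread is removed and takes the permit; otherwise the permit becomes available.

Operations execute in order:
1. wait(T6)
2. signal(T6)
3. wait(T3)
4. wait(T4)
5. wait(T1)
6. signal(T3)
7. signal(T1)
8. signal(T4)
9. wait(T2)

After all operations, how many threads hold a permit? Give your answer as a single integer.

Answer: 1

Derivation:
Step 1: wait(T6) -> count=1 queue=[] holders={T6}
Step 2: signal(T6) -> count=2 queue=[] holders={none}
Step 3: wait(T3) -> count=1 queue=[] holders={T3}
Step 4: wait(T4) -> count=0 queue=[] holders={T3,T4}
Step 5: wait(T1) -> count=0 queue=[T1] holders={T3,T4}
Step 6: signal(T3) -> count=0 queue=[] holders={T1,T4}
Step 7: signal(T1) -> count=1 queue=[] holders={T4}
Step 8: signal(T4) -> count=2 queue=[] holders={none}
Step 9: wait(T2) -> count=1 queue=[] holders={T2}
Final holders: {T2} -> 1 thread(s)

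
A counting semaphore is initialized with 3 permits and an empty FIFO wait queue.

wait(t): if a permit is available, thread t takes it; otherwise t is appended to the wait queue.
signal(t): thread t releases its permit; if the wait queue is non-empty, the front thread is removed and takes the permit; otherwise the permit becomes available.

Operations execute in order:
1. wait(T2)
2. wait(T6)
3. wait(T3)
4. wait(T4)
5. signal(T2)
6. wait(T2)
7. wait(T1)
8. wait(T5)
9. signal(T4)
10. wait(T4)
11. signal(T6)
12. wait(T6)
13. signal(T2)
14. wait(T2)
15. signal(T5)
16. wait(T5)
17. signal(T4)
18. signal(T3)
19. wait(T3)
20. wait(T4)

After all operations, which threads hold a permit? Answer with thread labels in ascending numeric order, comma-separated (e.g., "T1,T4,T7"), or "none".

Answer: T1,T2,T6

Derivation:
Step 1: wait(T2) -> count=2 queue=[] holders={T2}
Step 2: wait(T6) -> count=1 queue=[] holders={T2,T6}
Step 3: wait(T3) -> count=0 queue=[] holders={T2,T3,T6}
Step 4: wait(T4) -> count=0 queue=[T4] holders={T2,T3,T6}
Step 5: signal(T2) -> count=0 queue=[] holders={T3,T4,T6}
Step 6: wait(T2) -> count=0 queue=[T2] holders={T3,T4,T6}
Step 7: wait(T1) -> count=0 queue=[T2,T1] holders={T3,T4,T6}
Step 8: wait(T5) -> count=0 queue=[T2,T1,T5] holders={T3,T4,T6}
Step 9: signal(T4) -> count=0 queue=[T1,T5] holders={T2,T3,T6}
Step 10: wait(T4) -> count=0 queue=[T1,T5,T4] holders={T2,T3,T6}
Step 11: signal(T6) -> count=0 queue=[T5,T4] holders={T1,T2,T3}
Step 12: wait(T6) -> count=0 queue=[T5,T4,T6] holders={T1,T2,T3}
Step 13: signal(T2) -> count=0 queue=[T4,T6] holders={T1,T3,T5}
Step 14: wait(T2) -> count=0 queue=[T4,T6,T2] holders={T1,T3,T5}
Step 15: signal(T5) -> count=0 queue=[T6,T2] holders={T1,T3,T4}
Step 16: wait(T5) -> count=0 queue=[T6,T2,T5] holders={T1,T3,T4}
Step 17: signal(T4) -> count=0 queue=[T2,T5] holders={T1,T3,T6}
Step 18: signal(T3) -> count=0 queue=[T5] holders={T1,T2,T6}
Step 19: wait(T3) -> count=0 queue=[T5,T3] holders={T1,T2,T6}
Step 20: wait(T4) -> count=0 queue=[T5,T3,T4] holders={T1,T2,T6}
Final holders: T1,T2,T6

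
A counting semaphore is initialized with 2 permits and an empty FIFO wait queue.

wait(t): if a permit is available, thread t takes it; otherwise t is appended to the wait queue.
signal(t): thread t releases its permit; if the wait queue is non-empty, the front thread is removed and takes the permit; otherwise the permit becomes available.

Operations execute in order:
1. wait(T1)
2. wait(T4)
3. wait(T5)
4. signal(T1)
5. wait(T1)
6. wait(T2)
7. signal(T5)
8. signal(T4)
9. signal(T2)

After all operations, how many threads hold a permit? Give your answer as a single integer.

Step 1: wait(T1) -> count=1 queue=[] holders={T1}
Step 2: wait(T4) -> count=0 queue=[] holders={T1,T4}
Step 3: wait(T5) -> count=0 queue=[T5] holders={T1,T4}
Step 4: signal(T1) -> count=0 queue=[] holders={T4,T5}
Step 5: wait(T1) -> count=0 queue=[T1] holders={T4,T5}
Step 6: wait(T2) -> count=0 queue=[T1,T2] holders={T4,T5}
Step 7: signal(T5) -> count=0 queue=[T2] holders={T1,T4}
Step 8: signal(T4) -> count=0 queue=[] holders={T1,T2}
Step 9: signal(T2) -> count=1 queue=[] holders={T1}
Final holders: {T1} -> 1 thread(s)

Answer: 1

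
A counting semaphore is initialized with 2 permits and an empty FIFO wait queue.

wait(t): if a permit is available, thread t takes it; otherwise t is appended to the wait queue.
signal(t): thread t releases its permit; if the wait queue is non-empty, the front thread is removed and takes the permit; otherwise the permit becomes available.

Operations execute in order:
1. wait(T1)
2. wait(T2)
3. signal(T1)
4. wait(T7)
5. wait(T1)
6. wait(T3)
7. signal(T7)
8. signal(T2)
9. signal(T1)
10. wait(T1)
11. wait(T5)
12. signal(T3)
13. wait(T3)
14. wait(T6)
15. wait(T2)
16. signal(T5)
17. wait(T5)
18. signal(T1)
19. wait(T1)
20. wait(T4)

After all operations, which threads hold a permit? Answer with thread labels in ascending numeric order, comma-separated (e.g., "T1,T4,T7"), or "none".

Answer: T3,T6

Derivation:
Step 1: wait(T1) -> count=1 queue=[] holders={T1}
Step 2: wait(T2) -> count=0 queue=[] holders={T1,T2}
Step 3: signal(T1) -> count=1 queue=[] holders={T2}
Step 4: wait(T7) -> count=0 queue=[] holders={T2,T7}
Step 5: wait(T1) -> count=0 queue=[T1] holders={T2,T7}
Step 6: wait(T3) -> count=0 queue=[T1,T3] holders={T2,T7}
Step 7: signal(T7) -> count=0 queue=[T3] holders={T1,T2}
Step 8: signal(T2) -> count=0 queue=[] holders={T1,T3}
Step 9: signal(T1) -> count=1 queue=[] holders={T3}
Step 10: wait(T1) -> count=0 queue=[] holders={T1,T3}
Step 11: wait(T5) -> count=0 queue=[T5] holders={T1,T3}
Step 12: signal(T3) -> count=0 queue=[] holders={T1,T5}
Step 13: wait(T3) -> count=0 queue=[T3] holders={T1,T5}
Step 14: wait(T6) -> count=0 queue=[T3,T6] holders={T1,T5}
Step 15: wait(T2) -> count=0 queue=[T3,T6,T2] holders={T1,T5}
Step 16: signal(T5) -> count=0 queue=[T6,T2] holders={T1,T3}
Step 17: wait(T5) -> count=0 queue=[T6,T2,T5] holders={T1,T3}
Step 18: signal(T1) -> count=0 queue=[T2,T5] holders={T3,T6}
Step 19: wait(T1) -> count=0 queue=[T2,T5,T1] holders={T3,T6}
Step 20: wait(T4) -> count=0 queue=[T2,T5,T1,T4] holders={T3,T6}
Final holders: T3,T6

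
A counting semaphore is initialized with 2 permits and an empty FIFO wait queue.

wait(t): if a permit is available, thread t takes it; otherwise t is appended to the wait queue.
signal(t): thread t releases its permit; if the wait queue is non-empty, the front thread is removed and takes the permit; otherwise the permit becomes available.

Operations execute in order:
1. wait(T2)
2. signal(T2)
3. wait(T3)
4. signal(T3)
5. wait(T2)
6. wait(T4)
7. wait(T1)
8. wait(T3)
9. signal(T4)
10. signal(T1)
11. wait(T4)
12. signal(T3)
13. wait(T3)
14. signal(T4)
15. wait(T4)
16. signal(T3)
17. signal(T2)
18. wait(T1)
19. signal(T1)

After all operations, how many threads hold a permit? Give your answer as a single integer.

Answer: 1

Derivation:
Step 1: wait(T2) -> count=1 queue=[] holders={T2}
Step 2: signal(T2) -> count=2 queue=[] holders={none}
Step 3: wait(T3) -> count=1 queue=[] holders={T3}
Step 4: signal(T3) -> count=2 queue=[] holders={none}
Step 5: wait(T2) -> count=1 queue=[] holders={T2}
Step 6: wait(T4) -> count=0 queue=[] holders={T2,T4}
Step 7: wait(T1) -> count=0 queue=[T1] holders={T2,T4}
Step 8: wait(T3) -> count=0 queue=[T1,T3] holders={T2,T4}
Step 9: signal(T4) -> count=0 queue=[T3] holders={T1,T2}
Step 10: signal(T1) -> count=0 queue=[] holders={T2,T3}
Step 11: wait(T4) -> count=0 queue=[T4] holders={T2,T3}
Step 12: signal(T3) -> count=0 queue=[] holders={T2,T4}
Step 13: wait(T3) -> count=0 queue=[T3] holders={T2,T4}
Step 14: signal(T4) -> count=0 queue=[] holders={T2,T3}
Step 15: wait(T4) -> count=0 queue=[T4] holders={T2,T3}
Step 16: signal(T3) -> count=0 queue=[] holders={T2,T4}
Step 17: signal(T2) -> count=1 queue=[] holders={T4}
Step 18: wait(T1) -> count=0 queue=[] holders={T1,T4}
Step 19: signal(T1) -> count=1 queue=[] holders={T4}
Final holders: {T4} -> 1 thread(s)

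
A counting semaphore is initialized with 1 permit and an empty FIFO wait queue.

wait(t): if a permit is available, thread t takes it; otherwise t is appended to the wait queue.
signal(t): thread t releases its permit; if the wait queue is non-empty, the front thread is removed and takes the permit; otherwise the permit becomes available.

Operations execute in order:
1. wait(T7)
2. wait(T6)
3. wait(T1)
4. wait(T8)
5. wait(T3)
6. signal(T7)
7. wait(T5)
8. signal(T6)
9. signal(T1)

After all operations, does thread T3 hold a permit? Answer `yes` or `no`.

Answer: no

Derivation:
Step 1: wait(T7) -> count=0 queue=[] holders={T7}
Step 2: wait(T6) -> count=0 queue=[T6] holders={T7}
Step 3: wait(T1) -> count=0 queue=[T6,T1] holders={T7}
Step 4: wait(T8) -> count=0 queue=[T6,T1,T8] holders={T7}
Step 5: wait(T3) -> count=0 queue=[T6,T1,T8,T3] holders={T7}
Step 6: signal(T7) -> count=0 queue=[T1,T8,T3] holders={T6}
Step 7: wait(T5) -> count=0 queue=[T1,T8,T3,T5] holders={T6}
Step 8: signal(T6) -> count=0 queue=[T8,T3,T5] holders={T1}
Step 9: signal(T1) -> count=0 queue=[T3,T5] holders={T8}
Final holders: {T8} -> T3 not in holders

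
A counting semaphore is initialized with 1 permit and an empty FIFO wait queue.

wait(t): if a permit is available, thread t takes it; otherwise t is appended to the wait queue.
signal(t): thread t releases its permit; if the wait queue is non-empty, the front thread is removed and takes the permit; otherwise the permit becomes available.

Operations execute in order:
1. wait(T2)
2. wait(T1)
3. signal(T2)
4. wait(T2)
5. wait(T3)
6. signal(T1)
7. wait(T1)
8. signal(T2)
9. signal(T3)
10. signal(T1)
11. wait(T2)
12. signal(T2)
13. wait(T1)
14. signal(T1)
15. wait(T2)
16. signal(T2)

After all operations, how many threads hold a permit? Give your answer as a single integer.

Answer: 0

Derivation:
Step 1: wait(T2) -> count=0 queue=[] holders={T2}
Step 2: wait(T1) -> count=0 queue=[T1] holders={T2}
Step 3: signal(T2) -> count=0 queue=[] holders={T1}
Step 4: wait(T2) -> count=0 queue=[T2] holders={T1}
Step 5: wait(T3) -> count=0 queue=[T2,T3] holders={T1}
Step 6: signal(T1) -> count=0 queue=[T3] holders={T2}
Step 7: wait(T1) -> count=0 queue=[T3,T1] holders={T2}
Step 8: signal(T2) -> count=0 queue=[T1] holders={T3}
Step 9: signal(T3) -> count=0 queue=[] holders={T1}
Step 10: signal(T1) -> count=1 queue=[] holders={none}
Step 11: wait(T2) -> count=0 queue=[] holders={T2}
Step 12: signal(T2) -> count=1 queue=[] holders={none}
Step 13: wait(T1) -> count=0 queue=[] holders={T1}
Step 14: signal(T1) -> count=1 queue=[] holders={none}
Step 15: wait(T2) -> count=0 queue=[] holders={T2}
Step 16: signal(T2) -> count=1 queue=[] holders={none}
Final holders: {none} -> 0 thread(s)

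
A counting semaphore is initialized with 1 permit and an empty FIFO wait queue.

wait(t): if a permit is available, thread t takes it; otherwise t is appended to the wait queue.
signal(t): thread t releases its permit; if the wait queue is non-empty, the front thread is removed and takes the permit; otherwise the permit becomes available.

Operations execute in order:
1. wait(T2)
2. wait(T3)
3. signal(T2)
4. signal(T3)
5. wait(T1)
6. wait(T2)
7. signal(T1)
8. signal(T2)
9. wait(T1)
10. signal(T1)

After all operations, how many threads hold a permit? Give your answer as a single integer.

Step 1: wait(T2) -> count=0 queue=[] holders={T2}
Step 2: wait(T3) -> count=0 queue=[T3] holders={T2}
Step 3: signal(T2) -> count=0 queue=[] holders={T3}
Step 4: signal(T3) -> count=1 queue=[] holders={none}
Step 5: wait(T1) -> count=0 queue=[] holders={T1}
Step 6: wait(T2) -> count=0 queue=[T2] holders={T1}
Step 7: signal(T1) -> count=0 queue=[] holders={T2}
Step 8: signal(T2) -> count=1 queue=[] holders={none}
Step 9: wait(T1) -> count=0 queue=[] holders={T1}
Step 10: signal(T1) -> count=1 queue=[] holders={none}
Final holders: {none} -> 0 thread(s)

Answer: 0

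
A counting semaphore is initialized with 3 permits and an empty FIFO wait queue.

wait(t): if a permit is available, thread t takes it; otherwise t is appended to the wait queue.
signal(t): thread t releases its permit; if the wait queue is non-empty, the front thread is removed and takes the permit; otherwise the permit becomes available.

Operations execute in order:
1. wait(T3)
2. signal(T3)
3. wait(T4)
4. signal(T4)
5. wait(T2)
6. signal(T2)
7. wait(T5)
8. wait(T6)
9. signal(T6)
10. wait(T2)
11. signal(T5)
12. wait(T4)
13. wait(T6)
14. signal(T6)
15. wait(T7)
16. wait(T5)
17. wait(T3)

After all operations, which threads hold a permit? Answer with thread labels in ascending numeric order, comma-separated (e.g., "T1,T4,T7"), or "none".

Answer: T2,T4,T7

Derivation:
Step 1: wait(T3) -> count=2 queue=[] holders={T3}
Step 2: signal(T3) -> count=3 queue=[] holders={none}
Step 3: wait(T4) -> count=2 queue=[] holders={T4}
Step 4: signal(T4) -> count=3 queue=[] holders={none}
Step 5: wait(T2) -> count=2 queue=[] holders={T2}
Step 6: signal(T2) -> count=3 queue=[] holders={none}
Step 7: wait(T5) -> count=2 queue=[] holders={T5}
Step 8: wait(T6) -> count=1 queue=[] holders={T5,T6}
Step 9: signal(T6) -> count=2 queue=[] holders={T5}
Step 10: wait(T2) -> count=1 queue=[] holders={T2,T5}
Step 11: signal(T5) -> count=2 queue=[] holders={T2}
Step 12: wait(T4) -> count=1 queue=[] holders={T2,T4}
Step 13: wait(T6) -> count=0 queue=[] holders={T2,T4,T6}
Step 14: signal(T6) -> count=1 queue=[] holders={T2,T4}
Step 15: wait(T7) -> count=0 queue=[] holders={T2,T4,T7}
Step 16: wait(T5) -> count=0 queue=[T5] holders={T2,T4,T7}
Step 17: wait(T3) -> count=0 queue=[T5,T3] holders={T2,T4,T7}
Final holders: T2,T4,T7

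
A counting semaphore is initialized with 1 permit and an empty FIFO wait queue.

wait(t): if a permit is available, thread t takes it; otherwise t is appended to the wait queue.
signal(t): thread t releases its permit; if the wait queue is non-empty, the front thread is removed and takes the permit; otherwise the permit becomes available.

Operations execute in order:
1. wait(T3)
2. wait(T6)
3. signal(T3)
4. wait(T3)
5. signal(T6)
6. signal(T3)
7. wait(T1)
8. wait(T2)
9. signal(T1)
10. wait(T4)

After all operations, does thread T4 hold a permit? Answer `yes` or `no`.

Step 1: wait(T3) -> count=0 queue=[] holders={T3}
Step 2: wait(T6) -> count=0 queue=[T6] holders={T3}
Step 3: signal(T3) -> count=0 queue=[] holders={T6}
Step 4: wait(T3) -> count=0 queue=[T3] holders={T6}
Step 5: signal(T6) -> count=0 queue=[] holders={T3}
Step 6: signal(T3) -> count=1 queue=[] holders={none}
Step 7: wait(T1) -> count=0 queue=[] holders={T1}
Step 8: wait(T2) -> count=0 queue=[T2] holders={T1}
Step 9: signal(T1) -> count=0 queue=[] holders={T2}
Step 10: wait(T4) -> count=0 queue=[T4] holders={T2}
Final holders: {T2} -> T4 not in holders

Answer: no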